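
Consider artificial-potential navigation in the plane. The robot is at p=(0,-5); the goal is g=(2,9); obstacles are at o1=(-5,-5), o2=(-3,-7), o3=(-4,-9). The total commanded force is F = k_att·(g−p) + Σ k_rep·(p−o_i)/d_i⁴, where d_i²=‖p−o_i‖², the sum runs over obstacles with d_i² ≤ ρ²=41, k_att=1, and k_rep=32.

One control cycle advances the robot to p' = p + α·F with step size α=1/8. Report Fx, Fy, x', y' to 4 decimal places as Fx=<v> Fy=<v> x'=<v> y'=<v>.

Fx=2.9490 Fy=14.5037 x'=0.3686 y'=-3.1870

F_att = 1·(g−p) = 1·(2,14) = (2.0000,14.0000)
o1: d²=25 ≤ ρ²=41; F_rep = 32·(5,0)/25² = (0.2560,0.0000)
o2: d²=13 ≤ ρ²=41; F_rep = 32·(3,2)/13² = (0.5680,0.3787)
o3: d²=32 ≤ ρ²=41; F_rep = 32·(4,4)/32² = (0.1250,0.1250)
F = F_att + ΣF_rep = (2.9490,14.5037)
p' = p + 1/8·F = (0.3686,-3.1870)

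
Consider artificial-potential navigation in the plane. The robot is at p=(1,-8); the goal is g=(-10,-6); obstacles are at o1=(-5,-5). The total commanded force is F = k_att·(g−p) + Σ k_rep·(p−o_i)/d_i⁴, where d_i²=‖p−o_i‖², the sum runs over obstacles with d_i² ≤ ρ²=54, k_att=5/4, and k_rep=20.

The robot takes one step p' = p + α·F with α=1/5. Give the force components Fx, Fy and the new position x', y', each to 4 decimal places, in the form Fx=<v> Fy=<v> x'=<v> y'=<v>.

F_att = 5/4·(g−p) = 5/4·(-11,2) = (-13.7500,2.5000)
o1: d²=45 ≤ ρ²=54; F_rep = 20·(6,-3)/45² = (0.0593,-0.0296)
F = F_att + ΣF_rep = (-13.6907,2.4704)
p' = p + 1/5·F = (-1.7381,-7.5059)

Fx=-13.6907 Fy=2.4704 x'=-1.7381 y'=-7.5059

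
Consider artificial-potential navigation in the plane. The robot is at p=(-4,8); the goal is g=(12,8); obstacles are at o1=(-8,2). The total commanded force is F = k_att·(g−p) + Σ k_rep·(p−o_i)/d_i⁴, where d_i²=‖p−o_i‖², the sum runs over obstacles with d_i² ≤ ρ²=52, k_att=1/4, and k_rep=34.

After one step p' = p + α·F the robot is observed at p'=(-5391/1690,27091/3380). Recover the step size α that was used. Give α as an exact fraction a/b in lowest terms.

α = 1/5

F_att = 1/4·(g−p) = 1/4·(16,0) = (4.0000,0.0000)
o1: d²=52 ≤ ρ²=52; F_rep = 34·(4,6)/52² = (0.0503,0.0754)
F = F_att + ΣF_rep = (4.0503,0.0754)
Δp = p'−p = (0.8101,0.0151); α = Δx/Fx = (1369/1690) / (1369/338) = 1/5
check: Δy/Fy = (51/3380) / (51/676) = 1/5 ✓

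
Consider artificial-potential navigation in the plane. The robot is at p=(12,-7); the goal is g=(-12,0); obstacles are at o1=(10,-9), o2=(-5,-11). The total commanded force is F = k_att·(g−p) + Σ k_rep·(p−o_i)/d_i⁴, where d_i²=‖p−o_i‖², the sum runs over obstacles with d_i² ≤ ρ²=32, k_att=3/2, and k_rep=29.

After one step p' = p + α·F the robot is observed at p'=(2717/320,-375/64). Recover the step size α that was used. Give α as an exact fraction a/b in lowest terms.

α = 1/10

F_att = 3/2·(g−p) = 3/2·(-24,7) = (-36.0000,10.5000)
o1: d²=8 ≤ ρ²=32; F_rep = 29·(2,2)/8² = (0.9062,0.9062)
o2: d²=305 > ρ²=32 → inactive
F = F_att + ΣF_rep = (-35.0938,11.4062)
Δp = p'−p = (-3.5094,1.1406); α = Δx/Fx = (-1123/320) / (-1123/32) = 1/10
check: Δy/Fy = (73/64) / (365/32) = 1/10 ✓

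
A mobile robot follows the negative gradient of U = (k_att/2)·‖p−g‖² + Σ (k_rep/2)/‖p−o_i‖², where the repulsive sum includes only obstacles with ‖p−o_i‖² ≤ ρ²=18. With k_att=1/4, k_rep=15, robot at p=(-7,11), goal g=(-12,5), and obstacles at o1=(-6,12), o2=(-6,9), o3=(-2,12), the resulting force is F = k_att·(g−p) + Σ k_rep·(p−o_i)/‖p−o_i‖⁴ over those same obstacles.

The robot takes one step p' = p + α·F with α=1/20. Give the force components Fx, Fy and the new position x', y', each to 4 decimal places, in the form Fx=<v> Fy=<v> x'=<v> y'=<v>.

Fx=-5.6000 Fy=-4.0500 x'=-7.2800 y'=10.7975

F_att = 1/4·(g−p) = 1/4·(-5,-6) = (-1.2500,-1.5000)
o1: d²=2 ≤ ρ²=18; F_rep = 15·(-1,-1)/2² = (-3.7500,-3.7500)
o2: d²=5 ≤ ρ²=18; F_rep = 15·(-1,2)/5² = (-0.6000,1.2000)
o3: d²=26 > ρ²=18 → inactive
F = F_att + ΣF_rep = (-5.6000,-4.0500)
p' = p + 1/20·F = (-7.2800,10.7975)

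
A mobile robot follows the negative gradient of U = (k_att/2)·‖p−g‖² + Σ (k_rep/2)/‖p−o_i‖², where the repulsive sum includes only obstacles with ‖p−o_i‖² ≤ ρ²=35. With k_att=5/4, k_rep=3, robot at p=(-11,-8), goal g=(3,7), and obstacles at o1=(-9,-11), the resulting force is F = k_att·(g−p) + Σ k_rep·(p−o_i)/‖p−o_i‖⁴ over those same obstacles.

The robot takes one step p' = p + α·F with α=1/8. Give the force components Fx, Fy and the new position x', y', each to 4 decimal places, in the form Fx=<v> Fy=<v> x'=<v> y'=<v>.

F_att = 5/4·(g−p) = 5/4·(14,15) = (17.5000,18.7500)
o1: d²=13 ≤ ρ²=35; F_rep = 3·(-2,3)/13² = (-0.0355,0.0533)
F = F_att + ΣF_rep = (17.4645,18.8033)
p' = p + 1/8·F = (-8.8169,-5.6496)

Fx=17.4645 Fy=18.8033 x'=-8.8169 y'=-5.6496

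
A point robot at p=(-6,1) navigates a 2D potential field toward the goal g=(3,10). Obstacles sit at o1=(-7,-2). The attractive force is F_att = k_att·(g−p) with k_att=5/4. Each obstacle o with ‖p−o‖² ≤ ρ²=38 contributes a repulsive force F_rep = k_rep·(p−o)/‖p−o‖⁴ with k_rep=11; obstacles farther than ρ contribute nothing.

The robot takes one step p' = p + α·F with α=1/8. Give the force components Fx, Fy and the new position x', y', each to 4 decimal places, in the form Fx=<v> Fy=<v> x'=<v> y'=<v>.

F_att = 5/4·(g−p) = 5/4·(9,9) = (11.2500,11.2500)
o1: d²=10 ≤ ρ²=38; F_rep = 11·(1,3)/10² = (0.1100,0.3300)
F = F_att + ΣF_rep = (11.3600,11.5800)
p' = p + 1/8·F = (-4.5800,2.4475)

Fx=11.3600 Fy=11.5800 x'=-4.5800 y'=2.4475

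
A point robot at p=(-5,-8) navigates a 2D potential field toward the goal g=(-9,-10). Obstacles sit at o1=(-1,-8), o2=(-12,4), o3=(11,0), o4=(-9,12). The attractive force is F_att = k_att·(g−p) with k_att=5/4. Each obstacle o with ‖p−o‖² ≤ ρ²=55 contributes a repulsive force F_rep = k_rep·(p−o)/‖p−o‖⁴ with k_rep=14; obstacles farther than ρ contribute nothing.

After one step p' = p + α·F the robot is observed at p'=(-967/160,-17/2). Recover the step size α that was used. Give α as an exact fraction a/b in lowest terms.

F_att = 5/4·(g−p) = 5/4·(-4,-2) = (-5.0000,-2.5000)
o1: d²=16 ≤ ρ²=55; F_rep = 14·(-4,0)/16² = (-0.2188,0.0000)
o2: d²=193 > ρ²=55 → inactive
o3: d²=320 > ρ²=55 → inactive
o4: d²=416 > ρ²=55 → inactive
F = F_att + ΣF_rep = (-5.2188,-2.5000)
Δp = p'−p = (-1.0437,-0.5000); α = Δx/Fx = (-167/160) / (-167/32) = 1/5
check: Δy/Fy = (-1/2) / (-5/2) = 1/5 ✓

α = 1/5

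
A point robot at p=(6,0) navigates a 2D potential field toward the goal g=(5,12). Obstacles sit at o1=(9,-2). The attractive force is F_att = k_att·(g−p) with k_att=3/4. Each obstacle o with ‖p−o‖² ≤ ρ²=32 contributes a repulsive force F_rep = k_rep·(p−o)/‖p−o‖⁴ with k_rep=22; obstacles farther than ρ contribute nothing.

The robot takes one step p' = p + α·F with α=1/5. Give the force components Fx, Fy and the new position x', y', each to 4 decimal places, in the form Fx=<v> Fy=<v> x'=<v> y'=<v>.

Fx=-1.1405 Fy=9.2604 x'=5.7719 y'=1.8521

F_att = 3/4·(g−p) = 3/4·(-1,12) = (-0.7500,9.0000)
o1: d²=13 ≤ ρ²=32; F_rep = 22·(-3,2)/13² = (-0.3905,0.2604)
F = F_att + ΣF_rep = (-1.1405,9.2604)
p' = p + 1/5·F = (5.7719,1.8521)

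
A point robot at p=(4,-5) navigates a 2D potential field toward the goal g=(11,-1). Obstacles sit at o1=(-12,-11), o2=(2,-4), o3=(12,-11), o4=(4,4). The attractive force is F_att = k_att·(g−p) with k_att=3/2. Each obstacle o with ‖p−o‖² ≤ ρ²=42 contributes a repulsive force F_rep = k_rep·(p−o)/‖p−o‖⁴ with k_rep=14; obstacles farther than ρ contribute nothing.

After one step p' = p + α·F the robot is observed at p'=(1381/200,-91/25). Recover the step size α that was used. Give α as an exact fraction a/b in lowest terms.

F_att = 3/2·(g−p) = 3/2·(7,4) = (10.5000,6.0000)
o1: d²=292 > ρ²=42 → inactive
o2: d²=5 ≤ ρ²=42; F_rep = 14·(2,-1)/5² = (1.1200,-0.5600)
o3: d²=100 > ρ²=42 → inactive
o4: d²=81 > ρ²=42 → inactive
F = F_att + ΣF_rep = (11.6200,5.4400)
Δp = p'−p = (2.9050,1.3600); α = Δx/Fx = (581/200) / (581/50) = 1/4
check: Δy/Fy = (34/25) / (136/25) = 1/4 ✓

α = 1/4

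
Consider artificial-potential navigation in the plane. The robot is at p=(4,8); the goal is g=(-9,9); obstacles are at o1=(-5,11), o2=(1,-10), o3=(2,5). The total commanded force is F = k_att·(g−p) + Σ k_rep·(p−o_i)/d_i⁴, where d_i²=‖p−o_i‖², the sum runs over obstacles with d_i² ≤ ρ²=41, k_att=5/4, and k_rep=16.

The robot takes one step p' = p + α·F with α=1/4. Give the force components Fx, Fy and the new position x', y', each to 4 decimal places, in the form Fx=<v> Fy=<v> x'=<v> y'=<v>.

F_att = 5/4·(g−p) = 5/4·(-13,1) = (-16.2500,1.2500)
o1: d²=90 > ρ²=41 → inactive
o2: d²=333 > ρ²=41 → inactive
o3: d²=13 ≤ ρ²=41; F_rep = 16·(2,3)/13² = (0.1893,0.2840)
F = F_att + ΣF_rep = (-16.0607,1.5340)
p' = p + 1/4·F = (-0.0152,8.3835)

Fx=-16.0607 Fy=1.5340 x'=-0.0152 y'=8.3835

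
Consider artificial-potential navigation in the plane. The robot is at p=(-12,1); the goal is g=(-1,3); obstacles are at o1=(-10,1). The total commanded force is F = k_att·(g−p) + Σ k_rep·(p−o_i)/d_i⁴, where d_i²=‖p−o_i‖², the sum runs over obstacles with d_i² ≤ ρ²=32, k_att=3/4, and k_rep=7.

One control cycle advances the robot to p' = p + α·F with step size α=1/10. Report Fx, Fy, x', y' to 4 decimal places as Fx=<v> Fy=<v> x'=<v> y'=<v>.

F_att = 3/4·(g−p) = 3/4·(11,2) = (8.2500,1.5000)
o1: d²=4 ≤ ρ²=32; F_rep = 7·(-2,0)/4² = (-0.8750,0.0000)
F = F_att + ΣF_rep = (7.3750,1.5000)
p' = p + 1/10·F = (-11.2625,1.1500)

Fx=7.3750 Fy=1.5000 x'=-11.2625 y'=1.1500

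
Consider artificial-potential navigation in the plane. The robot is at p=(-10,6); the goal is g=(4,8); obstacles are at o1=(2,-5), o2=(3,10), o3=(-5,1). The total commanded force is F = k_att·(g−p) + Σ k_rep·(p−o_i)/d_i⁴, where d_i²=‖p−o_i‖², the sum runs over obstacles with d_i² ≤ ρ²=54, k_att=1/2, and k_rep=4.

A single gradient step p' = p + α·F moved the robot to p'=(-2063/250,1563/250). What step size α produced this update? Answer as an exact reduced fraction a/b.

F_att = 1/2·(g−p) = 1/2·(14,2) = (7.0000,1.0000)
o1: d²=265 > ρ²=54 → inactive
o2: d²=185 > ρ²=54 → inactive
o3: d²=50 ≤ ρ²=54; F_rep = 4·(-5,5)/50² = (-0.0080,0.0080)
F = F_att + ΣF_rep = (6.9920,1.0080)
Δp = p'−p = (1.7480,0.2520); α = Δx/Fx = (437/250) / (874/125) = 1/4
check: Δy/Fy = (63/250) / (126/125) = 1/4 ✓

α = 1/4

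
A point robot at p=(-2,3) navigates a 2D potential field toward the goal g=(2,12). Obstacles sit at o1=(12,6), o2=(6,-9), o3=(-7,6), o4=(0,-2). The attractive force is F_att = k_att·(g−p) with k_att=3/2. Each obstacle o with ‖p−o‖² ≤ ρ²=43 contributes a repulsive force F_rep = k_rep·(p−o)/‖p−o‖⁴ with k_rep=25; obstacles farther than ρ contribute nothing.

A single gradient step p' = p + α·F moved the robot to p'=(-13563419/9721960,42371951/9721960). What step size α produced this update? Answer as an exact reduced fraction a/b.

α = 1/10

F_att = 3/2·(g−p) = 3/2·(4,9) = (6.0000,13.5000)
o1: d²=205 > ρ²=43 → inactive
o2: d²=208 > ρ²=43 → inactive
o3: d²=34 ≤ ρ²=43; F_rep = 25·(5,-3)/34² = (0.1081,-0.0649)
o4: d²=29 ≤ ρ²=43; F_rep = 25·(-2,5)/29² = (-0.0595,0.1486)
F = F_att + ΣF_rep = (6.0487,13.5838)
Δp = p'−p = (0.6049,1.3584); α = Δx/Fx = (5880501/9721960) / (5880501/972196) = 1/10
check: Δy/Fy = (13206071/9721960) / (13206071/972196) = 1/10 ✓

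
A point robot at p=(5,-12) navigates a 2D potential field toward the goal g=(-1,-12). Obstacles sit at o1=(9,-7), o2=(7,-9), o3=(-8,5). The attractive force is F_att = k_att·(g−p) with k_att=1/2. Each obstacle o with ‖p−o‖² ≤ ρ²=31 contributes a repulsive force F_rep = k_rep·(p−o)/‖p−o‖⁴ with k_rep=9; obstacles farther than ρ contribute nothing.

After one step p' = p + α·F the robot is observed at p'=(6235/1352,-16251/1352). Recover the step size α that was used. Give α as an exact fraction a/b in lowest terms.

α = 1/8

F_att = 1/2·(g−p) = 1/2·(-6,0) = (-3.0000,0.0000)
o1: d²=41 > ρ²=31 → inactive
o2: d²=13 ≤ ρ²=31; F_rep = 9·(-2,-3)/13² = (-0.1065,-0.1598)
o3: d²=458 > ρ²=31 → inactive
F = F_att + ΣF_rep = (-3.1065,-0.1598)
Δp = p'−p = (-0.3883,-0.0200); α = Δx/Fx = (-525/1352) / (-525/169) = 1/8
check: Δy/Fy = (-27/1352) / (-27/169) = 1/8 ✓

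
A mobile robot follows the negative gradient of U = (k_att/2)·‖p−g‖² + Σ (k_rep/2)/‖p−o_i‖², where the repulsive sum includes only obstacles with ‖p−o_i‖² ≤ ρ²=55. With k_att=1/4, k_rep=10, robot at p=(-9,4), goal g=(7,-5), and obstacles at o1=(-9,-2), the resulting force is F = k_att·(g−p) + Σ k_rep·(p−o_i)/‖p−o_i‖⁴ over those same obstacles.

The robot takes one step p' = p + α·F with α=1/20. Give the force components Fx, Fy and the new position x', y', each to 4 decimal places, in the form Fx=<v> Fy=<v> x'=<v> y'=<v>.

Fx=4.0000 Fy=-2.2037 x'=-8.8000 y'=3.8898

F_att = 1/4·(g−p) = 1/4·(16,-9) = (4.0000,-2.2500)
o1: d²=36 ≤ ρ²=55; F_rep = 10·(0,6)/36² = (0.0000,0.0463)
F = F_att + ΣF_rep = (4.0000,-2.2037)
p' = p + 1/20·F = (-8.8000,3.8898)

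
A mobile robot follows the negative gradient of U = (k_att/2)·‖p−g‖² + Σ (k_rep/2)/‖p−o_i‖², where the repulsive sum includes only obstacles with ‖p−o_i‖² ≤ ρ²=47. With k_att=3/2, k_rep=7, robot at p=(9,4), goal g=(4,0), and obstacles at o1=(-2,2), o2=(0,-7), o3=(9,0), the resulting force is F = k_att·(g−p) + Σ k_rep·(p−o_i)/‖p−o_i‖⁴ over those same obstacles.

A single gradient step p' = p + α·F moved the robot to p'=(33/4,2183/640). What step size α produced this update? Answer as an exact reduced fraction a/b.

F_att = 3/2·(g−p) = 3/2·(-5,-4) = (-7.5000,-6.0000)
o1: d²=125 > ρ²=47 → inactive
o2: d²=202 > ρ²=47 → inactive
o3: d²=16 ≤ ρ²=47; F_rep = 7·(0,4)/16² = (0.0000,0.1094)
F = F_att + ΣF_rep = (-7.5000,-5.8906)
Δp = p'−p = (-0.7500,-0.5891); α = Δx/Fx = (-3/4) / (-15/2) = 1/10
check: Δy/Fy = (-377/640) / (-377/64) = 1/10 ✓

α = 1/10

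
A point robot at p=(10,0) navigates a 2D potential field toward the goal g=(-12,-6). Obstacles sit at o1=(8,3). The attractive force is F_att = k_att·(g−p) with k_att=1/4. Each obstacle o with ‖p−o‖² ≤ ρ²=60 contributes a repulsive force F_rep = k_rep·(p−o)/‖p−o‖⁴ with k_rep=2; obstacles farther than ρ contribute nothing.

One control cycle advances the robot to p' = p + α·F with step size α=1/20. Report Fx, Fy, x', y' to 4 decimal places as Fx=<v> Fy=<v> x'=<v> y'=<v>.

F_att = 1/4·(g−p) = 1/4·(-22,-6) = (-5.5000,-1.5000)
o1: d²=13 ≤ ρ²=60; F_rep = 2·(2,-3)/13² = (0.0237,-0.0355)
F = F_att + ΣF_rep = (-5.4763,-1.5355)
p' = p + 1/20·F = (9.7262,-0.0768)

Fx=-5.4763 Fy=-1.5355 x'=9.7262 y'=-0.0768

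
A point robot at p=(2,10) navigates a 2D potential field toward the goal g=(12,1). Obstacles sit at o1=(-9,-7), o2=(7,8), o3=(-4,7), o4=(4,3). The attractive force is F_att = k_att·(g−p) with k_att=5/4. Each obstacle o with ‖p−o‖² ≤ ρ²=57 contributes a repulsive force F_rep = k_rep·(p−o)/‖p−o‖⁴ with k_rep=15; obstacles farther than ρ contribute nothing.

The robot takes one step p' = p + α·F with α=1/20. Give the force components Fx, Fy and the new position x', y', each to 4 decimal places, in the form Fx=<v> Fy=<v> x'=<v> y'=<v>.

F_att = 5/4·(g−p) = 5/4·(10,-9) = (12.5000,-11.2500)
o1: d²=410 > ρ²=57 → inactive
o2: d²=29 ≤ ρ²=57; F_rep = 15·(-5,2)/29² = (-0.0892,0.0357)
o3: d²=45 ≤ ρ²=57; F_rep = 15·(6,3)/45² = (0.0444,0.0222)
o4: d²=53 ≤ ρ²=57; F_rep = 15·(-2,7)/53² = (-0.0107,0.0374)
F = F_att + ΣF_rep = (12.4446,-11.1547)
p' = p + 1/20·F = (2.6222,9.4423)

Fx=12.4446 Fy=-11.1547 x'=2.6222 y'=9.4423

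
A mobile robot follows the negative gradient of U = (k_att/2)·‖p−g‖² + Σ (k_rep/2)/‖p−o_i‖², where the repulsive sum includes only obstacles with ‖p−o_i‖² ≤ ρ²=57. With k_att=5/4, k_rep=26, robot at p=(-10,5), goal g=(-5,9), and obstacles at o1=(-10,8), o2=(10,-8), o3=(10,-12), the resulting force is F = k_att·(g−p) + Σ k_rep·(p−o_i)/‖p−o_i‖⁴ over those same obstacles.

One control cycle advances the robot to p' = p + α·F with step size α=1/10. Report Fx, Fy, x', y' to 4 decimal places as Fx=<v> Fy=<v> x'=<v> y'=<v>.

F_att = 5/4·(g−p) = 5/4·(5,4) = (6.2500,5.0000)
o1: d²=9 ≤ ρ²=57; F_rep = 26·(0,-3)/9² = (0.0000,-0.9630)
o2: d²=569 > ρ²=57 → inactive
o3: d²=689 > ρ²=57 → inactive
F = F_att + ΣF_rep = (6.2500,4.0370)
p' = p + 1/10·F = (-9.3750,5.4037)

Fx=6.2500 Fy=4.0370 x'=-9.3750 y'=5.4037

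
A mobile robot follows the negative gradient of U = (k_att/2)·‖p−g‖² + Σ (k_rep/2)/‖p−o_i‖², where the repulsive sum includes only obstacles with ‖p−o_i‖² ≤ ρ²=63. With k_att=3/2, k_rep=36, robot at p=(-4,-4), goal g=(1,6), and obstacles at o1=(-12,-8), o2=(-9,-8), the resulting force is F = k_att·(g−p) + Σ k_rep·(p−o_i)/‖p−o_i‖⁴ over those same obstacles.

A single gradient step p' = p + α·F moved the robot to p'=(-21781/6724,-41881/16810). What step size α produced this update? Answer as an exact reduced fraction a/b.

F_att = 3/2·(g−p) = 3/2·(5,10) = (7.5000,15.0000)
o1: d²=80 > ρ²=63 → inactive
o2: d²=41 ≤ ρ²=63; F_rep = 36·(5,4)/41² = (0.1071,0.0857)
F = F_att + ΣF_rep = (7.6071,15.0857)
Δp = p'−p = (0.7607,1.5086); α = Δx/Fx = (5115/6724) / (25575/3362) = 1/10
check: Δy/Fy = (25359/16810) / (25359/1681) = 1/10 ✓

α = 1/10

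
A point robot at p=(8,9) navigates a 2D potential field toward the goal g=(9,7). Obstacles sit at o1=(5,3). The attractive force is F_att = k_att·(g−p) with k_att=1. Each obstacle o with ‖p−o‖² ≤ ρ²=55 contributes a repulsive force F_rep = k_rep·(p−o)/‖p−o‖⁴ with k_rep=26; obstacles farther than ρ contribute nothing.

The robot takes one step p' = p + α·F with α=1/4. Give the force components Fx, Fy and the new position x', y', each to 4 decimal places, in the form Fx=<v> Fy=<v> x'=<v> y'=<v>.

Fx=1.0385 Fy=-1.9230 x'=8.2596 y'=8.5193

F_att = 1·(g−p) = 1·(1,-2) = (1.0000,-2.0000)
o1: d²=45 ≤ ρ²=55; F_rep = 26·(3,6)/45² = (0.0385,0.0770)
F = F_att + ΣF_rep = (1.0385,-1.9230)
p' = p + 1/4·F = (8.2596,8.5193)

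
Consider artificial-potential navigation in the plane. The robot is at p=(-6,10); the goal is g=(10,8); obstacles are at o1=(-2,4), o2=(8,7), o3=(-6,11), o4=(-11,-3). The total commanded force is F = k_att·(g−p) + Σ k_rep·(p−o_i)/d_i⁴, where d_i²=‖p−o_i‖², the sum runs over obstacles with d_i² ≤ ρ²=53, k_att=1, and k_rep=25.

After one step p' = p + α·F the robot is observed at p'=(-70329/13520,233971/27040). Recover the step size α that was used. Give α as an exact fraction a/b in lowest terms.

α = 1/20

F_att = 1·(g−p) = 1·(16,-2) = (16.0000,-2.0000)
o1: d²=52 ≤ ρ²=53; F_rep = 25·(-4,6)/52² = (-0.0370,0.0555)
o2: d²=205 > ρ²=53 → inactive
o3: d²=1 ≤ ρ²=53; F_rep = 25·(0,-1)/1² = (0.0000,-25.0000)
o4: d²=194 > ρ²=53 → inactive
F = F_att + ΣF_rep = (15.9630,-26.9445)
Δp = p'−p = (0.7982,-1.3472); α = Δx/Fx = (10791/13520) / (10791/676) = 1/20
check: Δy/Fy = (-36429/27040) / (-36429/1352) = 1/20 ✓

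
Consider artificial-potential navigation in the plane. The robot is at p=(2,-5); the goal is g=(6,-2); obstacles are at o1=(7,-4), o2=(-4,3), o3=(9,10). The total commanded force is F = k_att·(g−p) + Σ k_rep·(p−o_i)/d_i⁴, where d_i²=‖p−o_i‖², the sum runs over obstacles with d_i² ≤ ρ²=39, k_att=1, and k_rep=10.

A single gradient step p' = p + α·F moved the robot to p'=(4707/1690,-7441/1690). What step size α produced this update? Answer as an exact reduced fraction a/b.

α = 1/5

F_att = 1·(g−p) = 1·(4,3) = (4.0000,3.0000)
o1: d²=26 ≤ ρ²=39; F_rep = 10·(-5,-1)/26² = (-0.0740,-0.0148)
o2: d²=100 > ρ²=39 → inactive
o3: d²=274 > ρ²=39 → inactive
F = F_att + ΣF_rep = (3.9260,2.9852)
Δp = p'−p = (0.7852,0.5970); α = Δx/Fx = (1327/1690) / (1327/338) = 1/5
check: Δy/Fy = (1009/1690) / (1009/338) = 1/5 ✓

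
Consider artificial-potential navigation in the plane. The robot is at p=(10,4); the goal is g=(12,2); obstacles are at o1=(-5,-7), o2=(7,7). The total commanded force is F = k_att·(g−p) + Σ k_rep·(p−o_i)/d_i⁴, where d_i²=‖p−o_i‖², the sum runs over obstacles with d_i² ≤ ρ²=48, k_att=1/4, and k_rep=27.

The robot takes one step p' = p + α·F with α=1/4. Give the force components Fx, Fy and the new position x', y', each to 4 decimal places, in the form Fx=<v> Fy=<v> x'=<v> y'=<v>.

Fx=0.7500 Fy=-0.7500 x'=10.1875 y'=3.8125

F_att = 1/4·(g−p) = 1/4·(2,-2) = (0.5000,-0.5000)
o1: d²=346 > ρ²=48 → inactive
o2: d²=18 ≤ ρ²=48; F_rep = 27·(3,-3)/18² = (0.2500,-0.2500)
F = F_att + ΣF_rep = (0.7500,-0.7500)
p' = p + 1/4·F = (10.1875,3.8125)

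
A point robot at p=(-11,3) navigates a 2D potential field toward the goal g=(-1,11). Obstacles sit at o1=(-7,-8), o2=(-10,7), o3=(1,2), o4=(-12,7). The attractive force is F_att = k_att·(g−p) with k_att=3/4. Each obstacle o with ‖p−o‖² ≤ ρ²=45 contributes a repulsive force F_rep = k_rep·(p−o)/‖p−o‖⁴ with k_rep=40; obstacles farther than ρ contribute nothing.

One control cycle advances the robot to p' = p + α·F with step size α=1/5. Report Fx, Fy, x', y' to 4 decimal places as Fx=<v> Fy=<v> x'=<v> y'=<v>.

F_att = 3/4·(g−p) = 3/4·(10,8) = (7.5000,6.0000)
o1: d²=137 > ρ²=45 → inactive
o2: d²=17 ≤ ρ²=45; F_rep = 40·(-1,-4)/17² = (-0.1384,-0.5536)
o3: d²=145 > ρ²=45 → inactive
o4: d²=17 ≤ ρ²=45; F_rep = 40·(1,-4)/17² = (0.1384,-0.5536)
F = F_att + ΣF_rep = (7.5000,4.8927)
p' = p + 1/5·F = (-9.5000,3.9785)

Fx=7.5000 Fy=4.8927 x'=-9.5000 y'=3.9785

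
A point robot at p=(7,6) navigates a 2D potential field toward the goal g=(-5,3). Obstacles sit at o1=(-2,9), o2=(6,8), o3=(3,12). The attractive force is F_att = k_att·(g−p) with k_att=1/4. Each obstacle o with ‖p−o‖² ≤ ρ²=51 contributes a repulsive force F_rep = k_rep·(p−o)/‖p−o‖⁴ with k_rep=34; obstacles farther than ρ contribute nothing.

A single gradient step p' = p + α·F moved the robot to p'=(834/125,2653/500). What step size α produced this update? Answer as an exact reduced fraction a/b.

F_att = 1/4·(g−p) = 1/4·(-12,-3) = (-3.0000,-0.7500)
o1: d²=90 > ρ²=51 → inactive
o2: d²=5 ≤ ρ²=51; F_rep = 34·(1,-2)/5² = (1.3600,-2.7200)
o3: d²=52 > ρ²=51 → inactive
F = F_att + ΣF_rep = (-1.6400,-3.4700)
Δp = p'−p = (-0.3280,-0.6940); α = Δx/Fx = (-41/125) / (-41/25) = 1/5
check: Δy/Fy = (-347/500) / (-347/100) = 1/5 ✓

α = 1/5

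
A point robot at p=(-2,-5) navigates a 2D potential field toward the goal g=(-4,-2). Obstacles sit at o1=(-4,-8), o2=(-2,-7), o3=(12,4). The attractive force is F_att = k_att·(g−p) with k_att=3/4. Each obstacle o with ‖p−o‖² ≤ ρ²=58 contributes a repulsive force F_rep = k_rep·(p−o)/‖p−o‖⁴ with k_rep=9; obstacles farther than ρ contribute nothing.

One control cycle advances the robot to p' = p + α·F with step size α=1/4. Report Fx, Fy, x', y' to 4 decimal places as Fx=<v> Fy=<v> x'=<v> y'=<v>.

F_att = 3/4·(g−p) = 3/4·(-2,3) = (-1.5000,2.2500)
o1: d²=13 ≤ ρ²=58; F_rep = 9·(2,3)/13² = (0.1065,0.1598)
o2: d²=4 ≤ ρ²=58; F_rep = 9·(0,2)/4² = (0.0000,1.1250)
o3: d²=277 > ρ²=58 → inactive
F = F_att + ΣF_rep = (-1.3935,3.5348)
p' = p + 1/4·F = (-2.3484,-4.1163)

Fx=-1.3935 Fy=3.5348 x'=-2.3484 y'=-4.1163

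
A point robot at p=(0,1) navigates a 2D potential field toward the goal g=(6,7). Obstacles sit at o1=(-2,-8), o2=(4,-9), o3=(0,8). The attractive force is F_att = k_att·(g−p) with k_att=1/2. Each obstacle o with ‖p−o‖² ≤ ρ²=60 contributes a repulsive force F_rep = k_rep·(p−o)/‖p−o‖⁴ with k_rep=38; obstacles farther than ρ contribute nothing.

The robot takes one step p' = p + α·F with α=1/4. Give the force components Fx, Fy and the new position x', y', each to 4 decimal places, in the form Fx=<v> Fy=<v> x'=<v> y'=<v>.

F_att = 1/2·(g−p) = 1/2·(6,6) = (3.0000,3.0000)
o1: d²=85 > ρ²=60 → inactive
o2: d²=116 > ρ²=60 → inactive
o3: d²=49 ≤ ρ²=60; F_rep = 38·(0,-7)/49² = (0.0000,-0.1108)
F = F_att + ΣF_rep = (3.0000,2.8892)
p' = p + 1/4·F = (0.7500,1.7223)

Fx=3.0000 Fy=2.8892 x'=0.7500 y'=1.7223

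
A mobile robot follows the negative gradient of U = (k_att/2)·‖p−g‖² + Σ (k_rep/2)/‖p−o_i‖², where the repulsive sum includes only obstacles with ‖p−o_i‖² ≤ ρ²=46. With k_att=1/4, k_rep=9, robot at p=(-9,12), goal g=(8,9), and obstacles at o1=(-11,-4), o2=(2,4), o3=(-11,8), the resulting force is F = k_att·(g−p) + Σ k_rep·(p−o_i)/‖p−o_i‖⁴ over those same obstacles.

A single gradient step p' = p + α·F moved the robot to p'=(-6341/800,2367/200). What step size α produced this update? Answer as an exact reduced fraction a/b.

α = 1/4

F_att = 1/4·(g−p) = 1/4·(17,-3) = (4.2500,-0.7500)
o1: d²=260 > ρ²=46 → inactive
o2: d²=185 > ρ²=46 → inactive
o3: d²=20 ≤ ρ²=46; F_rep = 9·(2,4)/20² = (0.0450,0.0900)
F = F_att + ΣF_rep = (4.2950,-0.6600)
Δp = p'−p = (1.0737,-0.1650); α = Δx/Fx = (859/800) / (859/200) = 1/4
check: Δy/Fy = (-33/200) / (-33/50) = 1/4 ✓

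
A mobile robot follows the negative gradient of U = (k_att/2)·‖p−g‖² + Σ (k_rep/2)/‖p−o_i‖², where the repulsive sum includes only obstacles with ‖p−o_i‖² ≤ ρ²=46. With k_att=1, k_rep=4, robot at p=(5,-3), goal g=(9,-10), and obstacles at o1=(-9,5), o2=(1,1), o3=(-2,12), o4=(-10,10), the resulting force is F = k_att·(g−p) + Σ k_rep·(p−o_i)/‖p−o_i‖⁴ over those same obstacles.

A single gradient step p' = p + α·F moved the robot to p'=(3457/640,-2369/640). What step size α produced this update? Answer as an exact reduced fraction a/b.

F_att = 1·(g−p) = 1·(4,-7) = (4.0000,-7.0000)
o1: d²=260 > ρ²=46 → inactive
o2: d²=32 ≤ ρ²=46; F_rep = 4·(4,-4)/32² = (0.0156,-0.0156)
o3: d²=274 > ρ²=46 → inactive
o4: d²=394 > ρ²=46 → inactive
F = F_att + ΣF_rep = (4.0156,-7.0156)
Δp = p'−p = (0.4016,-0.7016); α = Δx/Fx = (257/640) / (257/64) = 1/10
check: Δy/Fy = (-449/640) / (-449/64) = 1/10 ✓

α = 1/10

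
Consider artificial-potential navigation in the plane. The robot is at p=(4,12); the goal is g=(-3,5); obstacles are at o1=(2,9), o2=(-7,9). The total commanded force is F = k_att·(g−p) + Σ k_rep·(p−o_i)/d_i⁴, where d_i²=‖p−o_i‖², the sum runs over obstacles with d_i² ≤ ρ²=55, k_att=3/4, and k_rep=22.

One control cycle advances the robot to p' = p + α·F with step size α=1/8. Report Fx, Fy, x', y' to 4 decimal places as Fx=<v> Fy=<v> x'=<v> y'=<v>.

Fx=-4.9896 Fy=-4.8595 x'=3.3763 y'=11.3926

F_att = 3/4·(g−p) = 3/4·(-7,-7) = (-5.2500,-5.2500)
o1: d²=13 ≤ ρ²=55; F_rep = 22·(2,3)/13² = (0.2604,0.3905)
o2: d²=130 > ρ²=55 → inactive
F = F_att + ΣF_rep = (-4.9896,-4.8595)
p' = p + 1/8·F = (3.3763,11.3926)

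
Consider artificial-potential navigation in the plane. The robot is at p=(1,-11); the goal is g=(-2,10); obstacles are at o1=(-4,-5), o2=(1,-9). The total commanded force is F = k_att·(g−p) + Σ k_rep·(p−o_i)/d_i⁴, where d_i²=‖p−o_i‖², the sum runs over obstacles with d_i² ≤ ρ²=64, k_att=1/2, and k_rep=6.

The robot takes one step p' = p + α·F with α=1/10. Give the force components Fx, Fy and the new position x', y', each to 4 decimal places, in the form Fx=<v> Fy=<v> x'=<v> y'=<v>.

Fx=-1.4919 Fy=9.7403 x'=0.8508 y'=-10.0260

F_att = 1/2·(g−p) = 1/2·(-3,21) = (-1.5000,10.5000)
o1: d²=61 ≤ ρ²=64; F_rep = 6·(5,-6)/61² = (0.0081,-0.0097)
o2: d²=4 ≤ ρ²=64; F_rep = 6·(0,-2)/4² = (0.0000,-0.7500)
F = F_att + ΣF_rep = (-1.4919,9.7403)
p' = p + 1/10·F = (0.8508,-10.0260)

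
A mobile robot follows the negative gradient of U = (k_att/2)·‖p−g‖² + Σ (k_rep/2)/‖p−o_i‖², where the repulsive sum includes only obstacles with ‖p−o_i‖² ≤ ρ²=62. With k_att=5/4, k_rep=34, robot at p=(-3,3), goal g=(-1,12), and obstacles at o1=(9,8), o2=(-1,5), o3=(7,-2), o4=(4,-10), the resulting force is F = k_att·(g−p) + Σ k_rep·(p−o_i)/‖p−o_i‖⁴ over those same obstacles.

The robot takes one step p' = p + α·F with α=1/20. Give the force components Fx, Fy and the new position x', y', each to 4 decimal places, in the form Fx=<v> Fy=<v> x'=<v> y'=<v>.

Fx=1.4375 Fy=10.1875 x'=-2.9281 y'=3.5094

F_att = 5/4·(g−p) = 5/4·(2,9) = (2.5000,11.2500)
o1: d²=169 > ρ²=62 → inactive
o2: d²=8 ≤ ρ²=62; F_rep = 34·(-2,-2)/8² = (-1.0625,-1.0625)
o3: d²=125 > ρ²=62 → inactive
o4: d²=218 > ρ²=62 → inactive
F = F_att + ΣF_rep = (1.4375,10.1875)
p' = p + 1/20·F = (-2.9281,3.5094)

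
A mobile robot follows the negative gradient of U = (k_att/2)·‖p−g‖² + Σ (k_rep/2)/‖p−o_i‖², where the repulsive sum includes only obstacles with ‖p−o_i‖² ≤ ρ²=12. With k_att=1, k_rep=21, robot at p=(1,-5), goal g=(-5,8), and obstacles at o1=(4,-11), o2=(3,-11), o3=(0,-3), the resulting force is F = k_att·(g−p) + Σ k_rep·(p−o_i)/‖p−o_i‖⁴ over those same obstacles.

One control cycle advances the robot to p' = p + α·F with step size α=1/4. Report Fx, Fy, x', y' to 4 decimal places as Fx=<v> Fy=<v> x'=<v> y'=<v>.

Fx=-5.1600 Fy=11.3200 x'=-0.2900 y'=-2.1700

F_att = 1·(g−p) = 1·(-6,13) = (-6.0000,13.0000)
o1: d²=45 > ρ²=12 → inactive
o2: d²=40 > ρ²=12 → inactive
o3: d²=5 ≤ ρ²=12; F_rep = 21·(1,-2)/5² = (0.8400,-1.6800)
F = F_att + ΣF_rep = (-5.1600,11.3200)
p' = p + 1/4·F = (-0.2900,-2.1700)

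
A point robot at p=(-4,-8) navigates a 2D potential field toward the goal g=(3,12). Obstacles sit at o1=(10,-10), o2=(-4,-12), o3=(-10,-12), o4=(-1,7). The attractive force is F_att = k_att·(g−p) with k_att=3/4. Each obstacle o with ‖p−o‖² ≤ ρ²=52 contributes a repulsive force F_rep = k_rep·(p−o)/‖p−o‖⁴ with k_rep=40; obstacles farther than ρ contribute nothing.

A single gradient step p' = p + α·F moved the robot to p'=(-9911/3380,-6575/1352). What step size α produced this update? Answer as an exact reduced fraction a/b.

F_att = 3/4·(g−p) = 3/4·(7,20) = (5.2500,15.0000)
o1: d²=200 > ρ²=52 → inactive
o2: d²=16 ≤ ρ²=52; F_rep = 40·(0,4)/16² = (0.0000,0.6250)
o3: d²=52 ≤ ρ²=52; F_rep = 40·(6,4)/52² = (0.0888,0.0592)
o4: d²=234 > ρ²=52 → inactive
F = F_att + ΣF_rep = (5.3388,15.6842)
Δp = p'−p = (1.0678,3.1368); α = Δx/Fx = (3609/3380) / (3609/676) = 1/5
check: Δy/Fy = (4241/1352) / (21205/1352) = 1/5 ✓

α = 1/5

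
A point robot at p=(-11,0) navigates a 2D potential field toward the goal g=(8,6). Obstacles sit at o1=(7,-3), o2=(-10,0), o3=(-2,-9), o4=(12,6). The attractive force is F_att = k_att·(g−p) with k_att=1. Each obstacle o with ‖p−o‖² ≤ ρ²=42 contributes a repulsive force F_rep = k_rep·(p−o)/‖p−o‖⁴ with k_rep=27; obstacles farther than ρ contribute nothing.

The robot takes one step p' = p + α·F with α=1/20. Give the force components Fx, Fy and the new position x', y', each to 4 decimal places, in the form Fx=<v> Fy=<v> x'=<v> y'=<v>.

F_att = 1·(g−p) = 1·(19,6) = (19.0000,6.0000)
o1: d²=333 > ρ²=42 → inactive
o2: d²=1 ≤ ρ²=42; F_rep = 27·(-1,0)/1² = (-27.0000,0.0000)
o3: d²=162 > ρ²=42 → inactive
o4: d²=565 > ρ²=42 → inactive
F = F_att + ΣF_rep = (-8.0000,6.0000)
p' = p + 1/20·F = (-11.4000,0.3000)

Fx=-8.0000 Fy=6.0000 x'=-11.4000 y'=0.3000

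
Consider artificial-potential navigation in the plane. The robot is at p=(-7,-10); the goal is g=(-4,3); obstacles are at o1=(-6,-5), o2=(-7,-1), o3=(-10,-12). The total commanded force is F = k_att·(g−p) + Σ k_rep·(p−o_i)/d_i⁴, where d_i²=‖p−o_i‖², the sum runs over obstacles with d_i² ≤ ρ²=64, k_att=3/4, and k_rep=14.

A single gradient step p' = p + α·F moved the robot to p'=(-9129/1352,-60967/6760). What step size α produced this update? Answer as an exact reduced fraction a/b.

F_att = 3/4·(g−p) = 3/4·(3,13) = (2.2500,9.7500)
o1: d²=26 ≤ ρ²=64; F_rep = 14·(-1,-5)/26² = (-0.0207,-0.1036)
o2: d²=81 > ρ²=64 → inactive
o3: d²=13 ≤ ρ²=64; F_rep = 14·(3,2)/13² = (0.2485,0.1657)
F = F_att + ΣF_rep = (2.4778,9.8121)
Δp = p'−p = (0.2478,0.9812); α = Δx/Fx = (335/1352) / (1675/676) = 1/10
check: Δy/Fy = (6633/6760) / (6633/676) = 1/10 ✓

α = 1/10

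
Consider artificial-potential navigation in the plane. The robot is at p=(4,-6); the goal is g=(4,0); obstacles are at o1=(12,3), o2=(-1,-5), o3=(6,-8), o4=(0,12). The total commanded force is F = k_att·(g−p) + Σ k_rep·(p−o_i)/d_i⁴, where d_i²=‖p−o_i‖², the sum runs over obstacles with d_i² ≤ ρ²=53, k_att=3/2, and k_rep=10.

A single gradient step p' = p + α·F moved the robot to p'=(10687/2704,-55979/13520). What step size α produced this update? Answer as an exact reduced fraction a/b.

α = 1/5

F_att = 3/2·(g−p) = 3/2·(0,6) = (0.0000,9.0000)
o1: d²=145 > ρ²=53 → inactive
o2: d²=26 ≤ ρ²=53; F_rep = 10·(5,-1)/26² = (0.0740,-0.0148)
o3: d²=8 ≤ ρ²=53; F_rep = 10·(-2,2)/8² = (-0.3125,0.3125)
o4: d²=340 > ρ²=53 → inactive
F = F_att + ΣF_rep = (-0.2385,9.2977)
Δp = p'−p = (-0.0477,1.8595); α = Δx/Fx = (-129/2704) / (-645/2704) = 1/5
check: Δy/Fy = (25141/13520) / (25141/2704) = 1/5 ✓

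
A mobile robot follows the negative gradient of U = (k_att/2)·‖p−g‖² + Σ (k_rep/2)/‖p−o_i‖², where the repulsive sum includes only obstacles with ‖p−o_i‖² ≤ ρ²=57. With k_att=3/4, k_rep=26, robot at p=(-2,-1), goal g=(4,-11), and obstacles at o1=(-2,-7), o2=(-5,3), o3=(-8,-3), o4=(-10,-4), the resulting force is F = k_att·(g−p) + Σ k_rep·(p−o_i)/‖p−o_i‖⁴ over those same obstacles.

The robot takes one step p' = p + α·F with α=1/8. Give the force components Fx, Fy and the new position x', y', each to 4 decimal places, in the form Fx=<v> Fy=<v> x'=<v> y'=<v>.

F_att = 3/4·(g−p) = 3/4·(6,-10) = (4.5000,-7.5000)
o1: d²=36 ≤ ρ²=57; F_rep = 26·(0,6)/36² = (0.0000,0.1204)
o2: d²=25 ≤ ρ²=57; F_rep = 26·(3,-4)/25² = (0.1248,-0.1664)
o3: d²=40 ≤ ρ²=57; F_rep = 26·(6,2)/40² = (0.0975,0.0325)
o4: d²=73 > ρ²=57 → inactive
F = F_att + ΣF_rep = (4.7223,-7.5135)
p' = p + 1/8·F = (-1.4097,-1.9392)

Fx=4.7223 Fy=-7.5135 x'=-1.4097 y'=-1.9392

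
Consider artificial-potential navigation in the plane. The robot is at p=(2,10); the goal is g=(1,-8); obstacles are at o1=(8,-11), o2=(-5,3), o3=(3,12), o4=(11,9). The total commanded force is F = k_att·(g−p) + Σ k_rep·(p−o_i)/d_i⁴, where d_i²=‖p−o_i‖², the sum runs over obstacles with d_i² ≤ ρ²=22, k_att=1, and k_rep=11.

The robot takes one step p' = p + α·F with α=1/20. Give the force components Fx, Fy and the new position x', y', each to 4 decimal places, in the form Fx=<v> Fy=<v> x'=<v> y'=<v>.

F_att = 1·(g−p) = 1·(-1,-18) = (-1.0000,-18.0000)
o1: d²=477 > ρ²=22 → inactive
o2: d²=98 > ρ²=22 → inactive
o3: d²=5 ≤ ρ²=22; F_rep = 11·(-1,-2)/5² = (-0.4400,-0.8800)
o4: d²=82 > ρ²=22 → inactive
F = F_att + ΣF_rep = (-1.4400,-18.8800)
p' = p + 1/20·F = (1.9280,9.0560)

Fx=-1.4400 Fy=-18.8800 x'=1.9280 y'=9.0560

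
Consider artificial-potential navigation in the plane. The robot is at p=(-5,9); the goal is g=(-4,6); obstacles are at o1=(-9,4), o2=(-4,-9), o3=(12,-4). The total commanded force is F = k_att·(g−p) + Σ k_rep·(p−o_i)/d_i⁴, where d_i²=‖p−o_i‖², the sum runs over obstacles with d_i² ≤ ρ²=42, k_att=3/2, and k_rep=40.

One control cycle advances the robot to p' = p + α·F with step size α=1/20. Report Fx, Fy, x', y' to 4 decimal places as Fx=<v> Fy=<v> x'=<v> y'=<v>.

F_att = 3/2·(g−p) = 3/2·(1,-3) = (1.5000,-4.5000)
o1: d²=41 ≤ ρ²=42; F_rep = 40·(4,5)/41² = (0.0952,0.1190)
o2: d²=325 > ρ²=42 → inactive
o3: d²=458 > ρ²=42 → inactive
F = F_att + ΣF_rep = (1.5952,-4.3810)
p' = p + 1/20·F = (-4.9202,8.7809)

Fx=1.5952 Fy=-4.3810 x'=-4.9202 y'=8.7809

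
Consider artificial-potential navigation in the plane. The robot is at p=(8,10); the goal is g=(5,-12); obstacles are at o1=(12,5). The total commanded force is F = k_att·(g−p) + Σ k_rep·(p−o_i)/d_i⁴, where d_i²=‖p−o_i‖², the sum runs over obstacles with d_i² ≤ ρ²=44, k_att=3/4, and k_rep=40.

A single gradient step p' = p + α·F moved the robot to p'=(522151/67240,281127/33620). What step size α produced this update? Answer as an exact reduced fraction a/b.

F_att = 3/4·(g−p) = 3/4·(-3,-22) = (-2.2500,-16.5000)
o1: d²=41 ≤ ρ²=44; F_rep = 40·(-4,5)/41² = (-0.0952,0.1190)
F = F_att + ΣF_rep = (-2.3452,-16.3810)
Δp = p'−p = (-0.2345,-1.6381); α = Δx/Fx = (-15769/67240) / (-15769/6724) = 1/10
check: Δy/Fy = (-55073/33620) / (-55073/3362) = 1/10 ✓

α = 1/10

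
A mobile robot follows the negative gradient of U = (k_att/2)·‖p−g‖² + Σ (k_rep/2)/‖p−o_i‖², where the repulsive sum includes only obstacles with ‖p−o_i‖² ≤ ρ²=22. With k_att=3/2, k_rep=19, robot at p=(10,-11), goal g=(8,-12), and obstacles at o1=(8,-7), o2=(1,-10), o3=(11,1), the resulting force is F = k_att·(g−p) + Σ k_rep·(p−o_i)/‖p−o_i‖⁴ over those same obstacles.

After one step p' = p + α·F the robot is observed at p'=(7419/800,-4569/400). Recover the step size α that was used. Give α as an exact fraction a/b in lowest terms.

F_att = 3/2·(g−p) = 3/2·(-2,-1) = (-3.0000,-1.5000)
o1: d²=20 ≤ ρ²=22; F_rep = 19·(2,-4)/20² = (0.0950,-0.1900)
o2: d²=82 > ρ²=22 → inactive
o3: d²=145 > ρ²=22 → inactive
F = F_att + ΣF_rep = (-2.9050,-1.6900)
Δp = p'−p = (-0.7262,-0.4225); α = Δx/Fx = (-581/800) / (-581/200) = 1/4
check: Δy/Fy = (-169/400) / (-169/100) = 1/4 ✓

α = 1/4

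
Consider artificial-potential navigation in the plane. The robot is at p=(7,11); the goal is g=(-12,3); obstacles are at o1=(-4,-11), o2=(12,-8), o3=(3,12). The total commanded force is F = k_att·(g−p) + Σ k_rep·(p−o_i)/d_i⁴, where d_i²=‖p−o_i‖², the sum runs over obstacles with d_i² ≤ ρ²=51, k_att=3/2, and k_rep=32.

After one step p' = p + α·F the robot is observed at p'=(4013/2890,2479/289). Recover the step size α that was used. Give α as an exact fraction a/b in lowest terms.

F_att = 3/2·(g−p) = 3/2·(-19,-8) = (-28.5000,-12.0000)
o1: d²=605 > ρ²=51 → inactive
o2: d²=386 > ρ²=51 → inactive
o3: d²=17 ≤ ρ²=51; F_rep = 32·(4,-1)/17² = (0.4429,-0.1107)
F = F_att + ΣF_rep = (-28.0571,-12.1107)
Δp = p'−p = (-5.6114,-2.4221); α = Δx/Fx = (-16217/2890) / (-16217/578) = 1/5
check: Δy/Fy = (-700/289) / (-3500/289) = 1/5 ✓

α = 1/5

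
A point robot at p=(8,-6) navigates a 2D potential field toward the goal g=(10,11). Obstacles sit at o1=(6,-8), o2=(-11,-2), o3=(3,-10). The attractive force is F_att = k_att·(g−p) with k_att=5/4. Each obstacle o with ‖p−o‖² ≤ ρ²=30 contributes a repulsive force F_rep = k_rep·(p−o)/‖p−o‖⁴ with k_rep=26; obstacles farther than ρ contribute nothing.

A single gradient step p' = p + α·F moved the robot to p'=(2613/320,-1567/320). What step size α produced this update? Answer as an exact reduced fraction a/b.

α = 1/20

F_att = 5/4·(g−p) = 5/4·(2,17) = (2.5000,21.2500)
o1: d²=8 ≤ ρ²=30; F_rep = 26·(2,2)/8² = (0.8125,0.8125)
o2: d²=377 > ρ²=30 → inactive
o3: d²=41 > ρ²=30 → inactive
F = F_att + ΣF_rep = (3.3125,22.0625)
Δp = p'−p = (0.1656,1.1031); α = Δx/Fx = (53/320) / (53/16) = 1/20
check: Δy/Fy = (353/320) / (353/16) = 1/20 ✓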